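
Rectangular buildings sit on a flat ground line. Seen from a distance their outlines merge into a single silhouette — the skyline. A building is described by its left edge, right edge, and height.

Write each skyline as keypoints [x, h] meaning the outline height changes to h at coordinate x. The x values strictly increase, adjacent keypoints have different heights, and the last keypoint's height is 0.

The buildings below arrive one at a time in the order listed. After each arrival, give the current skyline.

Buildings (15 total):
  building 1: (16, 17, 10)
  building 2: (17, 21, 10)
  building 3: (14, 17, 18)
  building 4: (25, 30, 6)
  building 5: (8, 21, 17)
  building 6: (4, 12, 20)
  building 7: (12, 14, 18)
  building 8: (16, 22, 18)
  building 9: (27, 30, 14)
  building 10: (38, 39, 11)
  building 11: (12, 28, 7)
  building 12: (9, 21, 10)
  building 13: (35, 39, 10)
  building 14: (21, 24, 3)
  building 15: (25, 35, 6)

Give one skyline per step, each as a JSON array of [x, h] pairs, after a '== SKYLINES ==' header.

== SKYLINES ==
[[16,10],[17,0]]
[[16,10],[21,0]]
[[14,18],[17,10],[21,0]]
[[14,18],[17,10],[21,0],[25,6],[30,0]]
[[8,17],[14,18],[17,17],[21,0],[25,6],[30,0]]
[[4,20],[12,17],[14,18],[17,17],[21,0],[25,6],[30,0]]
[[4,20],[12,18],[17,17],[21,0],[25,6],[30,0]]
[[4,20],[12,18],[22,0],[25,6],[30,0]]
[[4,20],[12,18],[22,0],[25,6],[27,14],[30,0]]
[[4,20],[12,18],[22,0],[25,6],[27,14],[30,0],[38,11],[39,0]]
[[4,20],[12,18],[22,7],[27,14],[30,0],[38,11],[39,0]]
[[4,20],[12,18],[22,7],[27,14],[30,0],[38,11],[39,0]]
[[4,20],[12,18],[22,7],[27,14],[30,0],[35,10],[38,11],[39,0]]
[[4,20],[12,18],[22,7],[27,14],[30,0],[35,10],[38,11],[39,0]]
[[4,20],[12,18],[22,7],[27,14],[30,6],[35,10],[38,11],[39,0]]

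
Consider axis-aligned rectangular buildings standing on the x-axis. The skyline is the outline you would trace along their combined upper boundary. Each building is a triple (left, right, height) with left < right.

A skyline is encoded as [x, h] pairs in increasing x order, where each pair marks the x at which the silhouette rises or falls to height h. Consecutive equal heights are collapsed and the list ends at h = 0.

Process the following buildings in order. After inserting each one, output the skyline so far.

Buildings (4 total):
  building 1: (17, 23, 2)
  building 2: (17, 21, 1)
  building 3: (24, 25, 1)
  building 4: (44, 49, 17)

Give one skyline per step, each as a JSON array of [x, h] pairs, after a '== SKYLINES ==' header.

== SKYLINES ==
[[17,2],[23,0]]
[[17,2],[23,0]]
[[17,2],[23,0],[24,1],[25,0]]
[[17,2],[23,0],[24,1],[25,0],[44,17],[49,0]]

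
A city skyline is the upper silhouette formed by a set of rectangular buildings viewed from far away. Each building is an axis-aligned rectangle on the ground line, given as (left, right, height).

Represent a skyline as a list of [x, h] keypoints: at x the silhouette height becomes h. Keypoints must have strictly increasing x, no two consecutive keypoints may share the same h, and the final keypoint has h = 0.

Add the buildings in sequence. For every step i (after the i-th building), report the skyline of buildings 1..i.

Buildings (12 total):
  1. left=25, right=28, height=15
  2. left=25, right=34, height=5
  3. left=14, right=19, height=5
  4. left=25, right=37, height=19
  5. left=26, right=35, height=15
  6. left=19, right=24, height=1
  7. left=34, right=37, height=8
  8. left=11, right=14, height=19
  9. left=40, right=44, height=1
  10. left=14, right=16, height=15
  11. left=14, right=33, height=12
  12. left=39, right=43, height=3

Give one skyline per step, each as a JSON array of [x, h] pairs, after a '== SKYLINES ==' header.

== SKYLINES ==
[[25,15],[28,0]]
[[25,15],[28,5],[34,0]]
[[14,5],[19,0],[25,15],[28,5],[34,0]]
[[14,5],[19,0],[25,19],[37,0]]
[[14,5],[19,0],[25,19],[37,0]]
[[14,5],[19,1],[24,0],[25,19],[37,0]]
[[14,5],[19,1],[24,0],[25,19],[37,0]]
[[11,19],[14,5],[19,1],[24,0],[25,19],[37,0]]
[[11,19],[14,5],[19,1],[24,0],[25,19],[37,0],[40,1],[44,0]]
[[11,19],[14,15],[16,5],[19,1],[24,0],[25,19],[37,0],[40,1],[44,0]]
[[11,19],[14,15],[16,12],[25,19],[37,0],[40,1],[44,0]]
[[11,19],[14,15],[16,12],[25,19],[37,0],[39,3],[43,1],[44,0]]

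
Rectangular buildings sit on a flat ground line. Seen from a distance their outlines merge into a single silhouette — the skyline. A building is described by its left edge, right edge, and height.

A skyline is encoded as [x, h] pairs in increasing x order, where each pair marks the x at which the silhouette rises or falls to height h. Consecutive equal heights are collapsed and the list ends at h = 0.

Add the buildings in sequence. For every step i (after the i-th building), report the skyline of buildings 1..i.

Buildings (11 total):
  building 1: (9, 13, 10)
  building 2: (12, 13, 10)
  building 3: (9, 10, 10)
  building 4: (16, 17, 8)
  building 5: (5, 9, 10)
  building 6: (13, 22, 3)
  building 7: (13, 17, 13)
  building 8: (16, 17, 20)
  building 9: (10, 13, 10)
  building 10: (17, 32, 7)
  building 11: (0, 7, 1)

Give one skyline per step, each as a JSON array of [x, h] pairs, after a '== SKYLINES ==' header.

== SKYLINES ==
[[9,10],[13,0]]
[[9,10],[13,0]]
[[9,10],[13,0]]
[[9,10],[13,0],[16,8],[17,0]]
[[5,10],[13,0],[16,8],[17,0]]
[[5,10],[13,3],[16,8],[17,3],[22,0]]
[[5,10],[13,13],[17,3],[22,0]]
[[5,10],[13,13],[16,20],[17,3],[22,0]]
[[5,10],[13,13],[16,20],[17,3],[22,0]]
[[5,10],[13,13],[16,20],[17,7],[32,0]]
[[0,1],[5,10],[13,13],[16,20],[17,7],[32,0]]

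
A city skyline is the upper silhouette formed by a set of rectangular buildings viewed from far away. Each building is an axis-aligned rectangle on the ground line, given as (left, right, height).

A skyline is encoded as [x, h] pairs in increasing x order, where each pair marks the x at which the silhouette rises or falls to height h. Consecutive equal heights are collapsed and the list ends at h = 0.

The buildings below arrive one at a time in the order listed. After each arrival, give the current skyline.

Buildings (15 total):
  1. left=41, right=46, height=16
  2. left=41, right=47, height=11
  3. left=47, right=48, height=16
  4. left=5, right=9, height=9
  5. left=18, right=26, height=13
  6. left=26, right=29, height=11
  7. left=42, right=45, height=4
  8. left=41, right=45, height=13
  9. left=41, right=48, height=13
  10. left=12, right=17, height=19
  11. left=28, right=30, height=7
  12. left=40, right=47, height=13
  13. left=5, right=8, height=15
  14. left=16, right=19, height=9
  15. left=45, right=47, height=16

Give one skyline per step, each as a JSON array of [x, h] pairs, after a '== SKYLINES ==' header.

== SKYLINES ==
[[41,16],[46,0]]
[[41,16],[46,11],[47,0]]
[[41,16],[46,11],[47,16],[48,0]]
[[5,9],[9,0],[41,16],[46,11],[47,16],[48,0]]
[[5,9],[9,0],[18,13],[26,0],[41,16],[46,11],[47,16],[48,0]]
[[5,9],[9,0],[18,13],[26,11],[29,0],[41,16],[46,11],[47,16],[48,0]]
[[5,9],[9,0],[18,13],[26,11],[29,0],[41,16],[46,11],[47,16],[48,0]]
[[5,9],[9,0],[18,13],[26,11],[29,0],[41,16],[46,11],[47,16],[48,0]]
[[5,9],[9,0],[18,13],[26,11],[29,0],[41,16],[46,13],[47,16],[48,0]]
[[5,9],[9,0],[12,19],[17,0],[18,13],[26,11],[29,0],[41,16],[46,13],[47,16],[48,0]]
[[5,9],[9,0],[12,19],[17,0],[18,13],[26,11],[29,7],[30,0],[41,16],[46,13],[47,16],[48,0]]
[[5,9],[9,0],[12,19],[17,0],[18,13],[26,11],[29,7],[30,0],[40,13],[41,16],[46,13],[47,16],[48,0]]
[[5,15],[8,9],[9,0],[12,19],[17,0],[18,13],[26,11],[29,7],[30,0],[40,13],[41,16],[46,13],[47,16],[48,0]]
[[5,15],[8,9],[9,0],[12,19],[17,9],[18,13],[26,11],[29,7],[30,0],[40,13],[41,16],[46,13],[47,16],[48,0]]
[[5,15],[8,9],[9,0],[12,19],[17,9],[18,13],[26,11],[29,7],[30,0],[40,13],[41,16],[48,0]]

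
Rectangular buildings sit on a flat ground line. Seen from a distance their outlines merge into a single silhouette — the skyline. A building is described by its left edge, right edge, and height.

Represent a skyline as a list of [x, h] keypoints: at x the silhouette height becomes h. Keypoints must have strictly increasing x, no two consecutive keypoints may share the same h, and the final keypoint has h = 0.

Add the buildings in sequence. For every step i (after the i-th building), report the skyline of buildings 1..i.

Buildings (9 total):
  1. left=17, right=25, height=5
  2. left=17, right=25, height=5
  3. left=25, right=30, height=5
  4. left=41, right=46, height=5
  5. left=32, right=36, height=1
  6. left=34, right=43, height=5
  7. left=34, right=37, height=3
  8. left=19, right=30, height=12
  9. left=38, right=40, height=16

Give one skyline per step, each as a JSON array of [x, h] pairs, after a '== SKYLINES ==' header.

== SKYLINES ==
[[17,5],[25,0]]
[[17,5],[25,0]]
[[17,5],[30,0]]
[[17,5],[30,0],[41,5],[46,0]]
[[17,5],[30,0],[32,1],[36,0],[41,5],[46,0]]
[[17,5],[30,0],[32,1],[34,5],[46,0]]
[[17,5],[30,0],[32,1],[34,5],[46,0]]
[[17,5],[19,12],[30,0],[32,1],[34,5],[46,0]]
[[17,5],[19,12],[30,0],[32,1],[34,5],[38,16],[40,5],[46,0]]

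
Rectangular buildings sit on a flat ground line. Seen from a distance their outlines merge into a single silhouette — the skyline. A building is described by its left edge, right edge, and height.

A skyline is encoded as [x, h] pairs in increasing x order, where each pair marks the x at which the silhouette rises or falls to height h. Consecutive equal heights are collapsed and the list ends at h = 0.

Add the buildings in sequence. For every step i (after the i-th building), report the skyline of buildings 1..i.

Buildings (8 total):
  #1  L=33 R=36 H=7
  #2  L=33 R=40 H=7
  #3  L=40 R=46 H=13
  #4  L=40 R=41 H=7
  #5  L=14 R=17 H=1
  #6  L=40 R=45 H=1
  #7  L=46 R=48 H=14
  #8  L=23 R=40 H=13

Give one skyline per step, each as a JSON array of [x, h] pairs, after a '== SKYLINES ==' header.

== SKYLINES ==
[[33,7],[36,0]]
[[33,7],[40,0]]
[[33,7],[40,13],[46,0]]
[[33,7],[40,13],[46,0]]
[[14,1],[17,0],[33,7],[40,13],[46,0]]
[[14,1],[17,0],[33,7],[40,13],[46,0]]
[[14,1],[17,0],[33,7],[40,13],[46,14],[48,0]]
[[14,1],[17,0],[23,13],[46,14],[48,0]]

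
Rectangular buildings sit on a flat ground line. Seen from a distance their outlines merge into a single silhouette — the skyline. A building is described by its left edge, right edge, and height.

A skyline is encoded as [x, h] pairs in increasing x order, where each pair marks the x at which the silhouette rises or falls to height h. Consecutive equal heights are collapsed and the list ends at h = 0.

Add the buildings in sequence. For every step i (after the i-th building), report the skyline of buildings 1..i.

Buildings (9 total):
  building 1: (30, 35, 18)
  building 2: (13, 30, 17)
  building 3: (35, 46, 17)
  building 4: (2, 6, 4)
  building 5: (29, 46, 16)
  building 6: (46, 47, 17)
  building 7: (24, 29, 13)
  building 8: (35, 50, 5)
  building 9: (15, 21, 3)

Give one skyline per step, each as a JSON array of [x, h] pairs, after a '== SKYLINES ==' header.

== SKYLINES ==
[[30,18],[35,0]]
[[13,17],[30,18],[35,0]]
[[13,17],[30,18],[35,17],[46,0]]
[[2,4],[6,0],[13,17],[30,18],[35,17],[46,0]]
[[2,4],[6,0],[13,17],[30,18],[35,17],[46,0]]
[[2,4],[6,0],[13,17],[30,18],[35,17],[47,0]]
[[2,4],[6,0],[13,17],[30,18],[35,17],[47,0]]
[[2,4],[6,0],[13,17],[30,18],[35,17],[47,5],[50,0]]
[[2,4],[6,0],[13,17],[30,18],[35,17],[47,5],[50,0]]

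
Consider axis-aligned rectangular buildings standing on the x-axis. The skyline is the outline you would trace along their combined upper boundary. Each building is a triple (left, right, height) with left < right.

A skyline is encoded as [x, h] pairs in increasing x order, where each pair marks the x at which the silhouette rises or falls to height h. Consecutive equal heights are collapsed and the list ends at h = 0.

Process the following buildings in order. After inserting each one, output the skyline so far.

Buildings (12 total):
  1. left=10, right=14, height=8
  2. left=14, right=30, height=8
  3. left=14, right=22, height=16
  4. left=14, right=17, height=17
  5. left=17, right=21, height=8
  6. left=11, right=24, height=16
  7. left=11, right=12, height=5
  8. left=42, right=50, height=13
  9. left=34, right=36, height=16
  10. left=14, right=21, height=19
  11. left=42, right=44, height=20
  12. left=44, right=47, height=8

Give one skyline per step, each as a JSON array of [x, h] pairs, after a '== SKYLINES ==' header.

== SKYLINES ==
[[10,8],[14,0]]
[[10,8],[30,0]]
[[10,8],[14,16],[22,8],[30,0]]
[[10,8],[14,17],[17,16],[22,8],[30,0]]
[[10,8],[14,17],[17,16],[22,8],[30,0]]
[[10,8],[11,16],[14,17],[17,16],[24,8],[30,0]]
[[10,8],[11,16],[14,17],[17,16],[24,8],[30,0]]
[[10,8],[11,16],[14,17],[17,16],[24,8],[30,0],[42,13],[50,0]]
[[10,8],[11,16],[14,17],[17,16],[24,8],[30,0],[34,16],[36,0],[42,13],[50,0]]
[[10,8],[11,16],[14,19],[21,16],[24,8],[30,0],[34,16],[36,0],[42,13],[50,0]]
[[10,8],[11,16],[14,19],[21,16],[24,8],[30,0],[34,16],[36,0],[42,20],[44,13],[50,0]]
[[10,8],[11,16],[14,19],[21,16],[24,8],[30,0],[34,16],[36,0],[42,20],[44,13],[50,0]]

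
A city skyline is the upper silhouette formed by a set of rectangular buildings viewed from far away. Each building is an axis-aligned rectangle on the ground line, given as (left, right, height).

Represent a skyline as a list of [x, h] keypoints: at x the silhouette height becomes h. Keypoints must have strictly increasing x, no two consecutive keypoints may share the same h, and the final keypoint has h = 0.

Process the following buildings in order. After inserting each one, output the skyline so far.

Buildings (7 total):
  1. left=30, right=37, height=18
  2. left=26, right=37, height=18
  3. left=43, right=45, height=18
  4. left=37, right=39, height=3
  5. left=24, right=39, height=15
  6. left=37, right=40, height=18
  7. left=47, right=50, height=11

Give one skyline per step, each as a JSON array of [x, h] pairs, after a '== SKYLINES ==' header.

== SKYLINES ==
[[30,18],[37,0]]
[[26,18],[37,0]]
[[26,18],[37,0],[43,18],[45,0]]
[[26,18],[37,3],[39,0],[43,18],[45,0]]
[[24,15],[26,18],[37,15],[39,0],[43,18],[45,0]]
[[24,15],[26,18],[40,0],[43,18],[45,0]]
[[24,15],[26,18],[40,0],[43,18],[45,0],[47,11],[50,0]]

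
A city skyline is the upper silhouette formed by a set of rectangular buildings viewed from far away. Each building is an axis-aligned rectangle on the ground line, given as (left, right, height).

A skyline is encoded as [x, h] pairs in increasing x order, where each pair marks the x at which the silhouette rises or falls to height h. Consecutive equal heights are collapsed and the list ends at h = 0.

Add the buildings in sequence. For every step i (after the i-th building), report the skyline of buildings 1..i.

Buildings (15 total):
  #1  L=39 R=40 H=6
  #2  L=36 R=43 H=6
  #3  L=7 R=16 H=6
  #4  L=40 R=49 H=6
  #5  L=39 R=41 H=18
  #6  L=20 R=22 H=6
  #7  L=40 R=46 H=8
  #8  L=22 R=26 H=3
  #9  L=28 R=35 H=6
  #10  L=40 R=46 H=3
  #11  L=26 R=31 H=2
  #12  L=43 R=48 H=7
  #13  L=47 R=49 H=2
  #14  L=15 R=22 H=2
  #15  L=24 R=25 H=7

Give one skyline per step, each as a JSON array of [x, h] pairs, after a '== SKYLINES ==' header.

== SKYLINES ==
[[39,6],[40,0]]
[[36,6],[43,0]]
[[7,6],[16,0],[36,6],[43,0]]
[[7,6],[16,0],[36,6],[49,0]]
[[7,6],[16,0],[36,6],[39,18],[41,6],[49,0]]
[[7,6],[16,0],[20,6],[22,0],[36,6],[39,18],[41,6],[49,0]]
[[7,6],[16,0],[20,6],[22,0],[36,6],[39,18],[41,8],[46,6],[49,0]]
[[7,6],[16,0],[20,6],[22,3],[26,0],[36,6],[39,18],[41,8],[46,6],[49,0]]
[[7,6],[16,0],[20,6],[22,3],[26,0],[28,6],[35,0],[36,6],[39,18],[41,8],[46,6],[49,0]]
[[7,6],[16,0],[20,6],[22,3],[26,0],[28,6],[35,0],[36,6],[39,18],[41,8],[46,6],[49,0]]
[[7,6],[16,0],[20,6],[22,3],[26,2],[28,6],[35,0],[36,6],[39,18],[41,8],[46,6],[49,0]]
[[7,6],[16,0],[20,6],[22,3],[26,2],[28,6],[35,0],[36,6],[39,18],[41,8],[46,7],[48,6],[49,0]]
[[7,6],[16,0],[20,6],[22,3],[26,2],[28,6],[35,0],[36,6],[39,18],[41,8],[46,7],[48,6],[49,0]]
[[7,6],[16,2],[20,6],[22,3],[26,2],[28,6],[35,0],[36,6],[39,18],[41,8],[46,7],[48,6],[49,0]]
[[7,6],[16,2],[20,6],[22,3],[24,7],[25,3],[26,2],[28,6],[35,0],[36,6],[39,18],[41,8],[46,7],[48,6],[49,0]]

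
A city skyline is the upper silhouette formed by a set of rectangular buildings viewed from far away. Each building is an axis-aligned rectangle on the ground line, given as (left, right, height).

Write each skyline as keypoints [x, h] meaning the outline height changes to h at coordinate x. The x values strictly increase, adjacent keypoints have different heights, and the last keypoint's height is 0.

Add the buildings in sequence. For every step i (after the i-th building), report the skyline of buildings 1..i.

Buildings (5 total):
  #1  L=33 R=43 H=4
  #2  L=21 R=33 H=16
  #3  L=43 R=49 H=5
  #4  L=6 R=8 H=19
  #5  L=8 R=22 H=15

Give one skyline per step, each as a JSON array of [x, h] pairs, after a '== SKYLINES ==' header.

== SKYLINES ==
[[33,4],[43,0]]
[[21,16],[33,4],[43,0]]
[[21,16],[33,4],[43,5],[49,0]]
[[6,19],[8,0],[21,16],[33,4],[43,5],[49,0]]
[[6,19],[8,15],[21,16],[33,4],[43,5],[49,0]]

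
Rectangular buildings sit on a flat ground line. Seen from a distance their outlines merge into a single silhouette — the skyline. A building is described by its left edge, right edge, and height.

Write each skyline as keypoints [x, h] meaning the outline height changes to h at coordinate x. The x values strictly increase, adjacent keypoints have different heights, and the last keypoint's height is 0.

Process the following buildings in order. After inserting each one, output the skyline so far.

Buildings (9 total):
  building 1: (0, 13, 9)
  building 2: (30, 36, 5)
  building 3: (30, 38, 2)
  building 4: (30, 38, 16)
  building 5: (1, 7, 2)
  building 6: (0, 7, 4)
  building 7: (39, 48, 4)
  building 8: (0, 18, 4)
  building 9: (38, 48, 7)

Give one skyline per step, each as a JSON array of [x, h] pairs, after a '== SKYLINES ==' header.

== SKYLINES ==
[[0,9],[13,0]]
[[0,9],[13,0],[30,5],[36,0]]
[[0,9],[13,0],[30,5],[36,2],[38,0]]
[[0,9],[13,0],[30,16],[38,0]]
[[0,9],[13,0],[30,16],[38,0]]
[[0,9],[13,0],[30,16],[38,0]]
[[0,9],[13,0],[30,16],[38,0],[39,4],[48,0]]
[[0,9],[13,4],[18,0],[30,16],[38,0],[39,4],[48,0]]
[[0,9],[13,4],[18,0],[30,16],[38,7],[48,0]]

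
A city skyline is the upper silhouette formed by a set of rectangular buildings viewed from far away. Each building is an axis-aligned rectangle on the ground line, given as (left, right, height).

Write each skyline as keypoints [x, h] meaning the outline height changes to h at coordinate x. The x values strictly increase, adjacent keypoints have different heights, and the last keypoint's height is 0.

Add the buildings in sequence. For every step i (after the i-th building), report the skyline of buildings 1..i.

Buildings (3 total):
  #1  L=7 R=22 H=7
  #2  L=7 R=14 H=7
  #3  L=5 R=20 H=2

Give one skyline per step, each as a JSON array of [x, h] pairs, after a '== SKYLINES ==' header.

== SKYLINES ==
[[7,7],[22,0]]
[[7,7],[22,0]]
[[5,2],[7,7],[22,0]]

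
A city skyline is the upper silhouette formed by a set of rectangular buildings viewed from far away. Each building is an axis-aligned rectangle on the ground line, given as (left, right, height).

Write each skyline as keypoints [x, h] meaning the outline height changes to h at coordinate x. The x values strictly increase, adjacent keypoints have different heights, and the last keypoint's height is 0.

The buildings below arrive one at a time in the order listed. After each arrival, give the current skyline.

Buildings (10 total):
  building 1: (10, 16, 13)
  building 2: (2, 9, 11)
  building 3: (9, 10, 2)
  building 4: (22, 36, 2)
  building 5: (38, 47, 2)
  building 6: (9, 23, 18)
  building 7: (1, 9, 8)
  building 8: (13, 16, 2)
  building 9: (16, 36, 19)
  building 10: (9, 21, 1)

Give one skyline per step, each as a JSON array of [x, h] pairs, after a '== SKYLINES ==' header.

== SKYLINES ==
[[10,13],[16,0]]
[[2,11],[9,0],[10,13],[16,0]]
[[2,11],[9,2],[10,13],[16,0]]
[[2,11],[9,2],[10,13],[16,0],[22,2],[36,0]]
[[2,11],[9,2],[10,13],[16,0],[22,2],[36,0],[38,2],[47,0]]
[[2,11],[9,18],[23,2],[36,0],[38,2],[47,0]]
[[1,8],[2,11],[9,18],[23,2],[36,0],[38,2],[47,0]]
[[1,8],[2,11],[9,18],[23,2],[36,0],[38,2],[47,0]]
[[1,8],[2,11],[9,18],[16,19],[36,0],[38,2],[47,0]]
[[1,8],[2,11],[9,18],[16,19],[36,0],[38,2],[47,0]]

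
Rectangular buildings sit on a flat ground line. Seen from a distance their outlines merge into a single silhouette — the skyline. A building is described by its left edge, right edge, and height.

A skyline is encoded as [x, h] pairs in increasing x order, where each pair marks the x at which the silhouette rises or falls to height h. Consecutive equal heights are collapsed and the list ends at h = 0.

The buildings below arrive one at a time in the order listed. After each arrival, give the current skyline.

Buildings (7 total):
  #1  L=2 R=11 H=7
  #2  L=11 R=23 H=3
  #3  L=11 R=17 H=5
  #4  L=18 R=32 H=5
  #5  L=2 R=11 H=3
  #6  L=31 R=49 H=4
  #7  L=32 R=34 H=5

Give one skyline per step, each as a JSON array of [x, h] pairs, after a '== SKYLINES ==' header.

== SKYLINES ==
[[2,7],[11,0]]
[[2,7],[11,3],[23,0]]
[[2,7],[11,5],[17,3],[23,0]]
[[2,7],[11,5],[17,3],[18,5],[32,0]]
[[2,7],[11,5],[17,3],[18,5],[32,0]]
[[2,7],[11,5],[17,3],[18,5],[32,4],[49,0]]
[[2,7],[11,5],[17,3],[18,5],[34,4],[49,0]]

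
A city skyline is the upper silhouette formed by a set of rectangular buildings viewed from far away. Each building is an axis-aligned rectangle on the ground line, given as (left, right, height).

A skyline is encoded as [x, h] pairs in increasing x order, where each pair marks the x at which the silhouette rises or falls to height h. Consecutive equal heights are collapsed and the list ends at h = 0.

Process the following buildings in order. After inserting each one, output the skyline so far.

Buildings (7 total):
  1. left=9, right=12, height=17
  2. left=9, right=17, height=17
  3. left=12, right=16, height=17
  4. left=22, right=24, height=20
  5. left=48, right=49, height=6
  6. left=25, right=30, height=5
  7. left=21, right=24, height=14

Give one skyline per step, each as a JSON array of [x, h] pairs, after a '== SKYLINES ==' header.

== SKYLINES ==
[[9,17],[12,0]]
[[9,17],[17,0]]
[[9,17],[17,0]]
[[9,17],[17,0],[22,20],[24,0]]
[[9,17],[17,0],[22,20],[24,0],[48,6],[49,0]]
[[9,17],[17,0],[22,20],[24,0],[25,5],[30,0],[48,6],[49,0]]
[[9,17],[17,0],[21,14],[22,20],[24,0],[25,5],[30,0],[48,6],[49,0]]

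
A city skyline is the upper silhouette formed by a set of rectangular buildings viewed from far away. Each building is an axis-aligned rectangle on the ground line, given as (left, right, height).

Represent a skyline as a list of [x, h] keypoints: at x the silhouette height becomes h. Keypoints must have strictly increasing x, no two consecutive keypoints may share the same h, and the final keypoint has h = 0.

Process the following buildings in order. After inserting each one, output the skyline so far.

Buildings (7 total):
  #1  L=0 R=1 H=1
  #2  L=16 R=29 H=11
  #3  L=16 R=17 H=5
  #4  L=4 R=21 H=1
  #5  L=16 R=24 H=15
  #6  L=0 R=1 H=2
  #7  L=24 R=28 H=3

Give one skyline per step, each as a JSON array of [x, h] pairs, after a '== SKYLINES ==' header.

== SKYLINES ==
[[0,1],[1,0]]
[[0,1],[1,0],[16,11],[29,0]]
[[0,1],[1,0],[16,11],[29,0]]
[[0,1],[1,0],[4,1],[16,11],[29,0]]
[[0,1],[1,0],[4,1],[16,15],[24,11],[29,0]]
[[0,2],[1,0],[4,1],[16,15],[24,11],[29,0]]
[[0,2],[1,0],[4,1],[16,15],[24,11],[29,0]]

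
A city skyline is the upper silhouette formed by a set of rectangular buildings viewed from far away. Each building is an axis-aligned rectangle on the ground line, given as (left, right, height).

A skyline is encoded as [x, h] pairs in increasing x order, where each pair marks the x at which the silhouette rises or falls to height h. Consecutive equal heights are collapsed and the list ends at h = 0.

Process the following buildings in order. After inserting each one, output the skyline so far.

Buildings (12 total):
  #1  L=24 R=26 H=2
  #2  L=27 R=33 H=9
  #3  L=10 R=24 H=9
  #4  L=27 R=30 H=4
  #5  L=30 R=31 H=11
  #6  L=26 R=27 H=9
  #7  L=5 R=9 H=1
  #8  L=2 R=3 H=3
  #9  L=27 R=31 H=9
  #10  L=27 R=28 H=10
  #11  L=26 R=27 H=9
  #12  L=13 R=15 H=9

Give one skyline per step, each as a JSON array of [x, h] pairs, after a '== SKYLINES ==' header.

== SKYLINES ==
[[24,2],[26,0]]
[[24,2],[26,0],[27,9],[33,0]]
[[10,9],[24,2],[26,0],[27,9],[33,0]]
[[10,9],[24,2],[26,0],[27,9],[33,0]]
[[10,9],[24,2],[26,0],[27,9],[30,11],[31,9],[33,0]]
[[10,9],[24,2],[26,9],[30,11],[31,9],[33,0]]
[[5,1],[9,0],[10,9],[24,2],[26,9],[30,11],[31,9],[33,0]]
[[2,3],[3,0],[5,1],[9,0],[10,9],[24,2],[26,9],[30,11],[31,9],[33,0]]
[[2,3],[3,0],[5,1],[9,0],[10,9],[24,2],[26,9],[30,11],[31,9],[33,0]]
[[2,3],[3,0],[5,1],[9,0],[10,9],[24,2],[26,9],[27,10],[28,9],[30,11],[31,9],[33,0]]
[[2,3],[3,0],[5,1],[9,0],[10,9],[24,2],[26,9],[27,10],[28,9],[30,11],[31,9],[33,0]]
[[2,3],[3,0],[5,1],[9,0],[10,9],[24,2],[26,9],[27,10],[28,9],[30,11],[31,9],[33,0]]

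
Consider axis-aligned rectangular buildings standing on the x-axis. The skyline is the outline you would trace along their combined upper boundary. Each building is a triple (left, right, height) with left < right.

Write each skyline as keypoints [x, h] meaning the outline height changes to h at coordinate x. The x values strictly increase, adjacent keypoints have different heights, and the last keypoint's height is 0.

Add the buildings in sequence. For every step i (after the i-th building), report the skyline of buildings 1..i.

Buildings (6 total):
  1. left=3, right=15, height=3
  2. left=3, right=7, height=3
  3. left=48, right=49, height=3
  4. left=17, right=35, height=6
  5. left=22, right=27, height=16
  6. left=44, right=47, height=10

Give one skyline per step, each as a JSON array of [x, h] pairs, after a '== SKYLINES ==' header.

== SKYLINES ==
[[3,3],[15,0]]
[[3,3],[15,0]]
[[3,3],[15,0],[48,3],[49,0]]
[[3,3],[15,0],[17,6],[35,0],[48,3],[49,0]]
[[3,3],[15,0],[17,6],[22,16],[27,6],[35,0],[48,3],[49,0]]
[[3,3],[15,0],[17,6],[22,16],[27,6],[35,0],[44,10],[47,0],[48,3],[49,0]]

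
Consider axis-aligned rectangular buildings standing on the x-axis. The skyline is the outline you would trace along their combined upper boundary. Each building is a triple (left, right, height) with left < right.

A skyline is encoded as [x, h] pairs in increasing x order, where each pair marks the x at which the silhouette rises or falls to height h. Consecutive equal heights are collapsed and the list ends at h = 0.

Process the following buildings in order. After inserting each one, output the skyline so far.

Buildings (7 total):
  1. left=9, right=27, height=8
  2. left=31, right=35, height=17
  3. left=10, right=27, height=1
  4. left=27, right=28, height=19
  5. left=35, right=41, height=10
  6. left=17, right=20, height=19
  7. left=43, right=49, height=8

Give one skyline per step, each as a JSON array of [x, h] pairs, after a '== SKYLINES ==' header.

== SKYLINES ==
[[9,8],[27,0]]
[[9,8],[27,0],[31,17],[35,0]]
[[9,8],[27,0],[31,17],[35,0]]
[[9,8],[27,19],[28,0],[31,17],[35,0]]
[[9,8],[27,19],[28,0],[31,17],[35,10],[41,0]]
[[9,8],[17,19],[20,8],[27,19],[28,0],[31,17],[35,10],[41,0]]
[[9,8],[17,19],[20,8],[27,19],[28,0],[31,17],[35,10],[41,0],[43,8],[49,0]]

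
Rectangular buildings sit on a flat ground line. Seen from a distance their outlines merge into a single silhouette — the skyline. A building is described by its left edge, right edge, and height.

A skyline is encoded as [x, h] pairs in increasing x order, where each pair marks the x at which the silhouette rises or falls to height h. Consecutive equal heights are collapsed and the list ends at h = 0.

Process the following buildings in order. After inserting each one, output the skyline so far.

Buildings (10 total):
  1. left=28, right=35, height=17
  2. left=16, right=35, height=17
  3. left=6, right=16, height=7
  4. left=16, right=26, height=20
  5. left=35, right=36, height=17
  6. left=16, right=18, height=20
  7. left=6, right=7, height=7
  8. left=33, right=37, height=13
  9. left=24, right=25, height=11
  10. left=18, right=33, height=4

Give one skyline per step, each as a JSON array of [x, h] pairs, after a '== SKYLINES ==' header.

== SKYLINES ==
[[28,17],[35,0]]
[[16,17],[35,0]]
[[6,7],[16,17],[35,0]]
[[6,7],[16,20],[26,17],[35,0]]
[[6,7],[16,20],[26,17],[36,0]]
[[6,7],[16,20],[26,17],[36,0]]
[[6,7],[16,20],[26,17],[36,0]]
[[6,7],[16,20],[26,17],[36,13],[37,0]]
[[6,7],[16,20],[26,17],[36,13],[37,0]]
[[6,7],[16,20],[26,17],[36,13],[37,0]]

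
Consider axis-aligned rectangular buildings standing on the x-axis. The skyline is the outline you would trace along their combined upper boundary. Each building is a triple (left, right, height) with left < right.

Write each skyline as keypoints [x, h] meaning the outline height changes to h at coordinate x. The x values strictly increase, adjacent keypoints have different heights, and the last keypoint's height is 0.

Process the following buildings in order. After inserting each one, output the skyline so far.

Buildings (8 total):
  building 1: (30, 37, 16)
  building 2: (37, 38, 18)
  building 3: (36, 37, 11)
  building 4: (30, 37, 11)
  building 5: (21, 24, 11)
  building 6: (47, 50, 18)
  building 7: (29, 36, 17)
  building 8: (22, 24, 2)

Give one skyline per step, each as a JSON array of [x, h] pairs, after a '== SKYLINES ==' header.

== SKYLINES ==
[[30,16],[37,0]]
[[30,16],[37,18],[38,0]]
[[30,16],[37,18],[38,0]]
[[30,16],[37,18],[38,0]]
[[21,11],[24,0],[30,16],[37,18],[38,0]]
[[21,11],[24,0],[30,16],[37,18],[38,0],[47,18],[50,0]]
[[21,11],[24,0],[29,17],[36,16],[37,18],[38,0],[47,18],[50,0]]
[[21,11],[24,0],[29,17],[36,16],[37,18],[38,0],[47,18],[50,0]]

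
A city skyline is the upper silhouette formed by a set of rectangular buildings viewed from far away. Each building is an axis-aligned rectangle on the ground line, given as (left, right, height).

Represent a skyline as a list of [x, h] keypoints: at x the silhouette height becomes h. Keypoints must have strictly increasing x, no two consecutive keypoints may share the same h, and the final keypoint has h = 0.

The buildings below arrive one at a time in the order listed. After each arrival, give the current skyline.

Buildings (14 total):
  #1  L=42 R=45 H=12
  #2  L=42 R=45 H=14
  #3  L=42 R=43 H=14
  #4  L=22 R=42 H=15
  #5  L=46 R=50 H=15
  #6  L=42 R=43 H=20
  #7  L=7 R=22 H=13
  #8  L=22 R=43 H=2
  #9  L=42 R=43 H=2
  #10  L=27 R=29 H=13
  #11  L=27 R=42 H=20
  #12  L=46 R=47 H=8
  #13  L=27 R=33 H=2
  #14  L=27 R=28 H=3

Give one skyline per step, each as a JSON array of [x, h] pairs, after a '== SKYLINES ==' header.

== SKYLINES ==
[[42,12],[45,0]]
[[42,14],[45,0]]
[[42,14],[45,0]]
[[22,15],[42,14],[45,0]]
[[22,15],[42,14],[45,0],[46,15],[50,0]]
[[22,15],[42,20],[43,14],[45,0],[46,15],[50,0]]
[[7,13],[22,15],[42,20],[43,14],[45,0],[46,15],[50,0]]
[[7,13],[22,15],[42,20],[43,14],[45,0],[46,15],[50,0]]
[[7,13],[22,15],[42,20],[43,14],[45,0],[46,15],[50,0]]
[[7,13],[22,15],[42,20],[43,14],[45,0],[46,15],[50,0]]
[[7,13],[22,15],[27,20],[43,14],[45,0],[46,15],[50,0]]
[[7,13],[22,15],[27,20],[43,14],[45,0],[46,15],[50,0]]
[[7,13],[22,15],[27,20],[43,14],[45,0],[46,15],[50,0]]
[[7,13],[22,15],[27,20],[43,14],[45,0],[46,15],[50,0]]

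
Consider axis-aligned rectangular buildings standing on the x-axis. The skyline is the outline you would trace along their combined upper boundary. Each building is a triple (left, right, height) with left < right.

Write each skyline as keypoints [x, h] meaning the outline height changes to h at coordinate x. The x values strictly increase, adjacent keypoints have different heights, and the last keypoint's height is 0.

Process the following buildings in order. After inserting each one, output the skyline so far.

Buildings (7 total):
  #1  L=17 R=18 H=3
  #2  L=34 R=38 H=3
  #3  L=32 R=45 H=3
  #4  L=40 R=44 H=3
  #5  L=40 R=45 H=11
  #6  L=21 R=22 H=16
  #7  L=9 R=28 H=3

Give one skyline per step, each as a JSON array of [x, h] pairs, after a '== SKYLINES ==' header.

== SKYLINES ==
[[17,3],[18,0]]
[[17,3],[18,0],[34,3],[38,0]]
[[17,3],[18,0],[32,3],[45,0]]
[[17,3],[18,0],[32,3],[45,0]]
[[17,3],[18,0],[32,3],[40,11],[45,0]]
[[17,3],[18,0],[21,16],[22,0],[32,3],[40,11],[45,0]]
[[9,3],[21,16],[22,3],[28,0],[32,3],[40,11],[45,0]]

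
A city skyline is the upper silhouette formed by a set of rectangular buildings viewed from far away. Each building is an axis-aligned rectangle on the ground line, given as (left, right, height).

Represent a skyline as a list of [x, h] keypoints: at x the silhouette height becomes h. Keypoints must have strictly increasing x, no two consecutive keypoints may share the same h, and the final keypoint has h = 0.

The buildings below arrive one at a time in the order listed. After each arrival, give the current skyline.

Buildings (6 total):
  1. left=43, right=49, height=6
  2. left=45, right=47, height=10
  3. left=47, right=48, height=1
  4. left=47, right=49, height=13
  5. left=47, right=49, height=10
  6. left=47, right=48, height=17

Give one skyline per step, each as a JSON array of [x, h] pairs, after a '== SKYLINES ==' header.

== SKYLINES ==
[[43,6],[49,0]]
[[43,6],[45,10],[47,6],[49,0]]
[[43,6],[45,10],[47,6],[49,0]]
[[43,6],[45,10],[47,13],[49,0]]
[[43,6],[45,10],[47,13],[49,0]]
[[43,6],[45,10],[47,17],[48,13],[49,0]]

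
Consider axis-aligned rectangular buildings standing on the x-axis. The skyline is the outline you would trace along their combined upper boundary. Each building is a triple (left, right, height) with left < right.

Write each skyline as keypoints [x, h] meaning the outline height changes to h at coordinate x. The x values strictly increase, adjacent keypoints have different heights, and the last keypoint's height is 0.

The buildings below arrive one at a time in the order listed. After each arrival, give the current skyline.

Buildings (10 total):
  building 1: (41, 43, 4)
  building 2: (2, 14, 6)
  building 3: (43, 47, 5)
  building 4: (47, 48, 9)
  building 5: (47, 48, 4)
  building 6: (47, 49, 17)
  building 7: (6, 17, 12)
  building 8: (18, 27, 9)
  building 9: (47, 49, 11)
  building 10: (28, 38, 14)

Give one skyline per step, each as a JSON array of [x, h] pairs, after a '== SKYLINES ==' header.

== SKYLINES ==
[[41,4],[43,0]]
[[2,6],[14,0],[41,4],[43,0]]
[[2,6],[14,0],[41,4],[43,5],[47,0]]
[[2,6],[14,0],[41,4],[43,5],[47,9],[48,0]]
[[2,6],[14,0],[41,4],[43,5],[47,9],[48,0]]
[[2,6],[14,0],[41,4],[43,5],[47,17],[49,0]]
[[2,6],[6,12],[17,0],[41,4],[43,5],[47,17],[49,0]]
[[2,6],[6,12],[17,0],[18,9],[27,0],[41,4],[43,5],[47,17],[49,0]]
[[2,6],[6,12],[17,0],[18,9],[27,0],[41,4],[43,5],[47,17],[49,0]]
[[2,6],[6,12],[17,0],[18,9],[27,0],[28,14],[38,0],[41,4],[43,5],[47,17],[49,0]]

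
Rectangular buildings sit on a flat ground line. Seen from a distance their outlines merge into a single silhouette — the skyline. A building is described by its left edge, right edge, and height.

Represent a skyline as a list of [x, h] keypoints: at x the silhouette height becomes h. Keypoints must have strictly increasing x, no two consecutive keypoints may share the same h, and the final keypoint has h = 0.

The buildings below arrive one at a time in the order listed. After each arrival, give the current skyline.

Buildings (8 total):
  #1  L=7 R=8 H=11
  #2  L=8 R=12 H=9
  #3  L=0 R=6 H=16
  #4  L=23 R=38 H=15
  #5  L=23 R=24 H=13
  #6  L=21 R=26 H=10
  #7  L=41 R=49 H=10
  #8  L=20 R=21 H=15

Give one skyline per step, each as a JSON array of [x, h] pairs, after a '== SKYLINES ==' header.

== SKYLINES ==
[[7,11],[8,0]]
[[7,11],[8,9],[12,0]]
[[0,16],[6,0],[7,11],[8,9],[12,0]]
[[0,16],[6,0],[7,11],[8,9],[12,0],[23,15],[38,0]]
[[0,16],[6,0],[7,11],[8,9],[12,0],[23,15],[38,0]]
[[0,16],[6,0],[7,11],[8,9],[12,0],[21,10],[23,15],[38,0]]
[[0,16],[6,0],[7,11],[8,9],[12,0],[21,10],[23,15],[38,0],[41,10],[49,0]]
[[0,16],[6,0],[7,11],[8,9],[12,0],[20,15],[21,10],[23,15],[38,0],[41,10],[49,0]]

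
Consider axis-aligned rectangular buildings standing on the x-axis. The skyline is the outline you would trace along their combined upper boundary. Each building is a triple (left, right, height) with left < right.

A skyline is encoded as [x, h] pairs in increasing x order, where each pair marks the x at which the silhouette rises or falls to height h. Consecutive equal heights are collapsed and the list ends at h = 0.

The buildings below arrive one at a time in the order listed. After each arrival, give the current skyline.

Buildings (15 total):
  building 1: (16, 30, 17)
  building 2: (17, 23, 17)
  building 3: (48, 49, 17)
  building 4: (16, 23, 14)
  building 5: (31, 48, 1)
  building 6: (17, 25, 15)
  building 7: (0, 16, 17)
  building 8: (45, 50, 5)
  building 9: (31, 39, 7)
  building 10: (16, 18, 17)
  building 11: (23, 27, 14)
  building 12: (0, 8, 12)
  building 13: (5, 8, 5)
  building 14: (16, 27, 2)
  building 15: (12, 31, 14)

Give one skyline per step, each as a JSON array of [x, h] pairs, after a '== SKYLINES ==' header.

== SKYLINES ==
[[16,17],[30,0]]
[[16,17],[30,0]]
[[16,17],[30,0],[48,17],[49,0]]
[[16,17],[30,0],[48,17],[49,0]]
[[16,17],[30,0],[31,1],[48,17],[49,0]]
[[16,17],[30,0],[31,1],[48,17],[49,0]]
[[0,17],[30,0],[31,1],[48,17],[49,0]]
[[0,17],[30,0],[31,1],[45,5],[48,17],[49,5],[50,0]]
[[0,17],[30,0],[31,7],[39,1],[45,5],[48,17],[49,5],[50,0]]
[[0,17],[30,0],[31,7],[39,1],[45,5],[48,17],[49,5],[50,0]]
[[0,17],[30,0],[31,7],[39,1],[45,5],[48,17],[49,5],[50,0]]
[[0,17],[30,0],[31,7],[39,1],[45,5],[48,17],[49,5],[50,0]]
[[0,17],[30,0],[31,7],[39,1],[45,5],[48,17],[49,5],[50,0]]
[[0,17],[30,0],[31,7],[39,1],[45,5],[48,17],[49,5],[50,0]]
[[0,17],[30,14],[31,7],[39,1],[45,5],[48,17],[49,5],[50,0]]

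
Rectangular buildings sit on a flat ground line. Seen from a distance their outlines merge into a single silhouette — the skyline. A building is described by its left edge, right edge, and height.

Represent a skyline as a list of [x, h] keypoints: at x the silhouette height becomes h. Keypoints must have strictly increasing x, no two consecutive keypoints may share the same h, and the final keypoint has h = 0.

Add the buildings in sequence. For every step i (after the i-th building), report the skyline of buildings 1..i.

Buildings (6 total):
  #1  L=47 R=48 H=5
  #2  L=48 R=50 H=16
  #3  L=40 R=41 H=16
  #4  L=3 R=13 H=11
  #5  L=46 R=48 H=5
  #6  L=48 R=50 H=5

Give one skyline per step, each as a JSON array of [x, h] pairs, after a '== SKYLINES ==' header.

== SKYLINES ==
[[47,5],[48,0]]
[[47,5],[48,16],[50,0]]
[[40,16],[41,0],[47,5],[48,16],[50,0]]
[[3,11],[13,0],[40,16],[41,0],[47,5],[48,16],[50,0]]
[[3,11],[13,0],[40,16],[41,0],[46,5],[48,16],[50,0]]
[[3,11],[13,0],[40,16],[41,0],[46,5],[48,16],[50,0]]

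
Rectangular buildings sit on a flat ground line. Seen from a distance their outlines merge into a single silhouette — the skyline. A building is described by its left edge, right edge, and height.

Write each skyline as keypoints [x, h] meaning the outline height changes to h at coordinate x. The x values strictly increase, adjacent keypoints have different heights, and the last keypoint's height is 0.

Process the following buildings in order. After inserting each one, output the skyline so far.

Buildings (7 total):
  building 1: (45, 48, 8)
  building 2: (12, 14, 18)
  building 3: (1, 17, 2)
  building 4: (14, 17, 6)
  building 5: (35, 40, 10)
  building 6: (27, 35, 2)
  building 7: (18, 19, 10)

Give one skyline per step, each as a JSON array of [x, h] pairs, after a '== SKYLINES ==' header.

== SKYLINES ==
[[45,8],[48,0]]
[[12,18],[14,0],[45,8],[48,0]]
[[1,2],[12,18],[14,2],[17,0],[45,8],[48,0]]
[[1,2],[12,18],[14,6],[17,0],[45,8],[48,0]]
[[1,2],[12,18],[14,6],[17,0],[35,10],[40,0],[45,8],[48,0]]
[[1,2],[12,18],[14,6],[17,0],[27,2],[35,10],[40,0],[45,8],[48,0]]
[[1,2],[12,18],[14,6],[17,0],[18,10],[19,0],[27,2],[35,10],[40,0],[45,8],[48,0]]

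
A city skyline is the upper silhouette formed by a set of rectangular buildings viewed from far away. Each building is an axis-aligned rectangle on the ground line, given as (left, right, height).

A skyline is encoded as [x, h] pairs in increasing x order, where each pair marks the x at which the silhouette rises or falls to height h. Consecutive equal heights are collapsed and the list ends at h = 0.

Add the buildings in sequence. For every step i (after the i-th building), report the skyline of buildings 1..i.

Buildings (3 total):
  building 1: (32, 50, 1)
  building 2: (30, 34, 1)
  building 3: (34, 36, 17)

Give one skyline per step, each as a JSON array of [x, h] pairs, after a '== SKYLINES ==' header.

== SKYLINES ==
[[32,1],[50,0]]
[[30,1],[50,0]]
[[30,1],[34,17],[36,1],[50,0]]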